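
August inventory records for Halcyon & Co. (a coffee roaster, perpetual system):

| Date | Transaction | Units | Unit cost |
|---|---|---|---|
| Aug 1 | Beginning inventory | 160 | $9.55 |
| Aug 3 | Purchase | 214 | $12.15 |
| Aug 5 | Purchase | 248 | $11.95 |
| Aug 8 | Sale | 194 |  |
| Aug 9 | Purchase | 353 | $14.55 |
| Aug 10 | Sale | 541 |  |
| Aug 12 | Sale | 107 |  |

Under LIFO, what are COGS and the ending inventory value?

COGS = $10,957.70; ending inventory = $1,270.15

Aug 8, 194 sold [LIFO — newest first]: 194 @ $11.95 = $2,318.30
Aug 10, 541 sold [LIFO — newest first]: 353 @ $14.55 + 54 @ $11.95 + 134 @ $12.15 = $7,409.55
Aug 12, 107 sold [LIFO — newest first]: 80 @ $12.15 + 27 @ $9.55 = $1,229.85
Total COGS = $2,318.30 + $7,409.55 + $1,229.85 = $10,957.70
Ending inventory: 133 @ $9.55 = $1,270.15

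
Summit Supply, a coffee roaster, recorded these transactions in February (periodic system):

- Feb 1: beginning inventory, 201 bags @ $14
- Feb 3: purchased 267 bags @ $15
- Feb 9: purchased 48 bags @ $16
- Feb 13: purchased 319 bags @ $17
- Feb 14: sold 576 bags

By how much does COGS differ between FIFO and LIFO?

FIFO COGS: 201 @ $14 + 267 @ $15 + 48 @ $16 + 60 @ $17 = $8,607
LIFO COGS: 319 @ $17 + 48 @ $16 + 209 @ $15 = $9,326
Difference = |$8,607 − $9,326| = $719

$719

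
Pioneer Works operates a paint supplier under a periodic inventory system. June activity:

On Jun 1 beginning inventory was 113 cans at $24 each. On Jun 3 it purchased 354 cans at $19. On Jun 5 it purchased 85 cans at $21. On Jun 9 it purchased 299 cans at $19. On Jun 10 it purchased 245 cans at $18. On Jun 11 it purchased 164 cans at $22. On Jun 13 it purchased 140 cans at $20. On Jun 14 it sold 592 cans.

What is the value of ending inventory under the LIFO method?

Ending inventory = $16,087

Jun 14, 592 sold [LIFO — newest first]: 140 @ $20 + 164 @ $22 + 245 @ $18 + 43 @ $19 = $11,635
Ending inventory: 113 @ $24 + 354 @ $19 + 85 @ $21 + 256 @ $19 = $16,087
Check: goods available $27,722 = COGS $11,635 + ending $16,087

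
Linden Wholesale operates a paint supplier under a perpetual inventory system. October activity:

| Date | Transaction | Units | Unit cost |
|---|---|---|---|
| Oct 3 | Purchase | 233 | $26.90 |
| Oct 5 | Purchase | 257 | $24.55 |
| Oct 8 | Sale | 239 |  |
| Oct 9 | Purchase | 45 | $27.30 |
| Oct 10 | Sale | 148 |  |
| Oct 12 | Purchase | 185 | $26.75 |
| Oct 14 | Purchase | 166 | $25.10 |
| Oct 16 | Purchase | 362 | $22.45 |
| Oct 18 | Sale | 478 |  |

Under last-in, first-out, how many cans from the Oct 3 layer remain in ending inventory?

148

Oct 8, 239 sold [LIFO — newest first]: 239 @ $24.55 = $5,867.45
Oct 10, 148 sold [LIFO — newest first]: 45 @ $27.30 + 18 @ $24.55 + 85 @ $26.90 = $3,956.90
Oct 18, 478 sold [LIFO — newest first]: 362 @ $22.45 + 116 @ $25.10 = $11,038.50
Total COGS = $5,867.45 + $3,956.90 + $11,038.50 = $20,862.85
Ending inventory: 148 @ $26.90 + 185 @ $26.75 + 50 @ $25.10 = $10,184.95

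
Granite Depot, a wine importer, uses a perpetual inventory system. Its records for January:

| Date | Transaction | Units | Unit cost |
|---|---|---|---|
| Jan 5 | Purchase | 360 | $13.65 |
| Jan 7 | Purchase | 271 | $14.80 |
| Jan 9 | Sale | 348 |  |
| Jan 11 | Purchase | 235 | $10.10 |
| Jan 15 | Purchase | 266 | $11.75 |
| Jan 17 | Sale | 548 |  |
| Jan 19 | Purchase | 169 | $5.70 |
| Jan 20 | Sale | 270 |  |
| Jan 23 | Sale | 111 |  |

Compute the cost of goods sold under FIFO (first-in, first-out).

COGS = $15,250.30

Jan 9, 348 sold [FIFO — oldest first]: 348 @ $13.65 = $4,750.20
Jan 17, 548 sold [FIFO — oldest first]: 12 @ $13.65 + 271 @ $14.80 + 235 @ $10.10 + 30 @ $11.75 = $6,900.60
Jan 20, 270 sold [FIFO — oldest first]: 236 @ $11.75 + 34 @ $5.70 = $2,966.80
Jan 23, 111 sold [FIFO — oldest first]: 111 @ $5.70 = $632.70
Total COGS = $4,750.20 + $6,900.60 + $2,966.80 + $632.70 = $15,250.30
Ending inventory: 24 @ $5.70 = $136.80
Check: goods available $15,387.10 = COGS $15,250.30 + ending $136.80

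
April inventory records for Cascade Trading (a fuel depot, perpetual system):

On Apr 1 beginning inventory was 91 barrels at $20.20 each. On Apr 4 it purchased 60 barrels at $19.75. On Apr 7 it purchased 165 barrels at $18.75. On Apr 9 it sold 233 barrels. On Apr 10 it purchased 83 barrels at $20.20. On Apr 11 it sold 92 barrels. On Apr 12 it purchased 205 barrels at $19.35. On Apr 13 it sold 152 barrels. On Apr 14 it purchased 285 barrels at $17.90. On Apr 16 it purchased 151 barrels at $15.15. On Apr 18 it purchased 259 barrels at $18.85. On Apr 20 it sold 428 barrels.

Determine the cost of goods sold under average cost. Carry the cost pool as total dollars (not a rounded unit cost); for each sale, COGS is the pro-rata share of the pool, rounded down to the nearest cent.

COGS = $16,964.90

After Apr 1: 91 on hand, pool $1,838.20 (≈ $20.2000 each)
After Apr 4: 151 on hand, pool $3,023.20 (≈ $20.0212 each)
After Apr 7: 316 on hand, pool $6,116.95 (≈ $19.3574 each)
Apr 9, sell 233: 233/316 × $6,116.95 → $4,510.28
After Apr 10: 166 on hand, pool $3,283.27 (≈ $19.7787 each)
Apr 11, sell 92: 92/166 × $3,283.27 → $1,819.64
After Apr 12: 279 on hand, pool $5,430.38 (≈ $19.4637 each)
Apr 13, sell 152: 152/279 × $5,430.38 → $2,958.48
After Apr 14: 412 on hand, pool $7,573.40 (≈ $18.3820 each)
After Apr 16: 563 on hand, pool $9,861.05 (≈ $17.5152 each)
After Apr 18: 822 on hand, pool $14,743.20 (≈ $17.9358 each)
Apr 20, sell 428: 428/822 × $14,743.20 → $7,676.50
Total COGS = $4,510.28 + $1,819.64 + $2,958.48 + $7,676.50 = $16,964.90
Ending inventory (cost pool remaining) = $7,066.70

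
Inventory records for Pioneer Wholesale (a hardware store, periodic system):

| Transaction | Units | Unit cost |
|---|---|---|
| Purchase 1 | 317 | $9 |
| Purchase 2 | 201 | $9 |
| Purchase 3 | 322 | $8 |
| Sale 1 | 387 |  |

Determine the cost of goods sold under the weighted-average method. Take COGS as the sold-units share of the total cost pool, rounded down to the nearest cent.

Sale 1, sell 387: 387/840 × $7,238.00 → $3,334.65
Ending inventory (cost pool remaining) = $3,903.35

COGS = $3,334.65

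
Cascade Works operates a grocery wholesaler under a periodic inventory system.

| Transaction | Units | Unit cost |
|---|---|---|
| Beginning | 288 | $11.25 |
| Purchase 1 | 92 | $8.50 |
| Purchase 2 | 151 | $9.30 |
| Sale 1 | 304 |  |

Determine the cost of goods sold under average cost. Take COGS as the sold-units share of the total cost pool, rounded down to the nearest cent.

Sale 1, sell 304: 304/531 × $5,426.30 → $3,106.58
Ending inventory (cost pool remaining) = $2,319.72

COGS = $3,106.58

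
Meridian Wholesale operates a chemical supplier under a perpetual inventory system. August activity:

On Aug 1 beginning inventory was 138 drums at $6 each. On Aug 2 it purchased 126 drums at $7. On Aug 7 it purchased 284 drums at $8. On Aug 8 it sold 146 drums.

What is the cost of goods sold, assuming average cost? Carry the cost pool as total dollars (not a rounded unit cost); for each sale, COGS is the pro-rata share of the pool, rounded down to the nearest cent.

COGS = $1,060.89

After Aug 1: 138 on hand, pool $828.00 (≈ $6.0000 each)
After Aug 2: 264 on hand, pool $1,710.00 (≈ $6.4773 each)
After Aug 7: 548 on hand, pool $3,982.00 (≈ $7.2664 each)
Aug 8, sell 146: 146/548 × $3,982.00 → $1,060.89
Ending inventory (cost pool remaining) = $2,921.11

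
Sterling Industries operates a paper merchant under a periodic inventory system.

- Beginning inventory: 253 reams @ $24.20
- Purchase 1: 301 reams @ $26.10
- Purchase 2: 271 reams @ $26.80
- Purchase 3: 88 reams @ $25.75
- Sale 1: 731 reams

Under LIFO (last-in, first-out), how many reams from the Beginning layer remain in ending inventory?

182

Sale 1 (731) [LIFO — newest first]: 88 @ $25.75 + 271 @ $26.80 + 301 @ $26.10 + 71 @ $24.20 = $19,103.10
Ending inventory: 182 @ $24.20 = $4,404.40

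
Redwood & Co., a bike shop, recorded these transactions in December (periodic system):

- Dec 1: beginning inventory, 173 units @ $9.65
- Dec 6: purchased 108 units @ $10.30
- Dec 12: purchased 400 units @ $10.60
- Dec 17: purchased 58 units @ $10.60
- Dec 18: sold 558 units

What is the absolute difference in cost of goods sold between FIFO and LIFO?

FIFO COGS: 173 @ $9.65 + 108 @ $10.30 + 277 @ $10.60 = $5,718.05
LIFO COGS: 58 @ $10.60 + 400 @ $10.60 + 100 @ $10.30 = $5,884.80
Difference = |$5,718.05 − $5,884.80| = $166.75

$166.75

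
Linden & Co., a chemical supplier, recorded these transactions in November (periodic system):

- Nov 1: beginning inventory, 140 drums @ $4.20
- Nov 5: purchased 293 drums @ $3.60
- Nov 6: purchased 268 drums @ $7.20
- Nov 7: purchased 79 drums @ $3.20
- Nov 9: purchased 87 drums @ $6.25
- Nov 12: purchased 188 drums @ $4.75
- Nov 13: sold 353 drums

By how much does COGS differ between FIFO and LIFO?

FIFO COGS: 140 @ $4.20 + 213 @ $3.60 = $1,354.80
LIFO COGS: 188 @ $4.75 + 87 @ $6.25 + 78 @ $3.20 = $1,686.35
Difference = |$1,354.80 − $1,686.35| = $331.55

$331.55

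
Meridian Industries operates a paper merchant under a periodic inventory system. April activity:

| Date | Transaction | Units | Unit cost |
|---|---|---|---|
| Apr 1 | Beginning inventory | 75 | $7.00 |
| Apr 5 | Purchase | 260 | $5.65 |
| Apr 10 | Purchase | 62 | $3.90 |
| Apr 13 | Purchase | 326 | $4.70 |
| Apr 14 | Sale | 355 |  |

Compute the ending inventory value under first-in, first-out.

Apr 14, 355 sold [FIFO — oldest first]: 75 @ $7.00 + 260 @ $5.65 + 20 @ $3.90 = $2,072.00
Ending inventory: 42 @ $3.90 + 326 @ $4.70 = $1,696.00

Ending inventory = $1,696.00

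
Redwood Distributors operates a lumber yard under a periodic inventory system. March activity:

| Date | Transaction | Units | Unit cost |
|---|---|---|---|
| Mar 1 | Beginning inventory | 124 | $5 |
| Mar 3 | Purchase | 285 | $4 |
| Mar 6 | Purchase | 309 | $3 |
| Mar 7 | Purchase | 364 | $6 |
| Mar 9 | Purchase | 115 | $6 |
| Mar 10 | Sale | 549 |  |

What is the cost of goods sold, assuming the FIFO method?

COGS = $2,180

Mar 10, 549 sold [FIFO — oldest first]: 124 @ $5 + 285 @ $4 + 140 @ $3 = $2,180
Ending inventory: 169 @ $3 + 364 @ $6 + 115 @ $6 = $3,381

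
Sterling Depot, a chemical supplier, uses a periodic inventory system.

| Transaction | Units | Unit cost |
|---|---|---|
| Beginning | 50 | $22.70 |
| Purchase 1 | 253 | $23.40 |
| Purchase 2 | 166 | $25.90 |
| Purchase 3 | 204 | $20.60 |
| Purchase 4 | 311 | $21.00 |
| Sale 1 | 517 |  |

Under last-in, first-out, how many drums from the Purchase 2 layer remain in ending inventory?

164

Sale 1 (517) [LIFO — newest first]: 311 @ $21.00 + 204 @ $20.60 + 2 @ $25.90 = $10,785.20
Ending inventory: 50 @ $22.70 + 253 @ $23.40 + 164 @ $25.90 = $11,302.80
Check: goods available $22,088.00 = COGS $10,785.20 + ending $11,302.80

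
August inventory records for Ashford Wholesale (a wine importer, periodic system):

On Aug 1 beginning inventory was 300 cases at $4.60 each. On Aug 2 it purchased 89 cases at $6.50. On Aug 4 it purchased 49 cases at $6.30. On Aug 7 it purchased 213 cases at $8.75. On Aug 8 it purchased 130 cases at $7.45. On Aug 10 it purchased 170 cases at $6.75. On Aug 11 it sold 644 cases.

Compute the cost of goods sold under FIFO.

COGS = $4,069.70

Aug 11, 644 sold [FIFO — oldest first]: 300 @ $4.60 + 89 @ $6.50 + 49 @ $6.30 + 206 @ $8.75 = $4,069.70
Ending inventory: 7 @ $8.75 + 130 @ $7.45 + 170 @ $6.75 = $2,177.25
Check: goods available $6,246.95 = COGS $4,069.70 + ending $2,177.25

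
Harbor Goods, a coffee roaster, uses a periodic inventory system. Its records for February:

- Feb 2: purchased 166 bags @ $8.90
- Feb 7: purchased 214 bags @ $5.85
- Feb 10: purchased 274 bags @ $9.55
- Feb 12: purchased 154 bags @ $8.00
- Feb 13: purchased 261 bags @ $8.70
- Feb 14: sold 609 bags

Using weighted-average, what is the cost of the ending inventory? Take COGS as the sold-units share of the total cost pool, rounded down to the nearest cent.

Feb 14, sell 609: 609/1069 × $8,848.70 → $5,041.02
Ending inventory (cost pool remaining) = $3,807.68

Ending inventory = $3,807.68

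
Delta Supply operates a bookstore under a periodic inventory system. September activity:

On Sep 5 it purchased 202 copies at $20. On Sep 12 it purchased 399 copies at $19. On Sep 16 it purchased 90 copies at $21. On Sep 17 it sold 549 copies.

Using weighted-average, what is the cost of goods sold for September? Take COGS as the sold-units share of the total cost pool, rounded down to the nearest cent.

COGS = $10,734.49

Sep 17, sell 549: 549/691 × $13,511.00 → $10,734.49
Ending inventory (cost pool remaining) = $2,776.51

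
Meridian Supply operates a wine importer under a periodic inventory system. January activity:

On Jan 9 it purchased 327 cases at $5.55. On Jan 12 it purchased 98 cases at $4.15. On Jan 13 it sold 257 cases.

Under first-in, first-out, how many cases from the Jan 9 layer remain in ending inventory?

Jan 13, 257 sold [FIFO — oldest first]: 257 @ $5.55 = $1,426.35
Ending inventory: 70 @ $5.55 + 98 @ $4.15 = $795.20

70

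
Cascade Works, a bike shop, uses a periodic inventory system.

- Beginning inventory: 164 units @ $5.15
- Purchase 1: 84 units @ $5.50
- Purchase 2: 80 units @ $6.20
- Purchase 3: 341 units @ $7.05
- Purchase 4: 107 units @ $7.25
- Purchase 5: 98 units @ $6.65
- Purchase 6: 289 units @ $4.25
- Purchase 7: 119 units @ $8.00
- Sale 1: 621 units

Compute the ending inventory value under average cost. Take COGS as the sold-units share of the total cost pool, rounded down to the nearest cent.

Ending inventory = $4,029.09

Sale 1, sell 621: 621/1282 × $7,814.35 → $3,785.26
Ending inventory (cost pool remaining) = $4,029.09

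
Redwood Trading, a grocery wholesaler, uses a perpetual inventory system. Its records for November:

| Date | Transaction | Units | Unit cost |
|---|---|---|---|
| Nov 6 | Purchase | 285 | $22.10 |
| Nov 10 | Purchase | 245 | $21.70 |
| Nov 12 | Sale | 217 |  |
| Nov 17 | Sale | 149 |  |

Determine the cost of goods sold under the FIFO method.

COGS = $8,056.20

Nov 12, 217 sold [FIFO — oldest first]: 217 @ $22.10 = $4,795.70
Nov 17, 149 sold [FIFO — oldest first]: 68 @ $22.10 + 81 @ $21.70 = $3,260.50
Total COGS = $4,795.70 + $3,260.50 = $8,056.20
Ending inventory: 164 @ $21.70 = $3,558.80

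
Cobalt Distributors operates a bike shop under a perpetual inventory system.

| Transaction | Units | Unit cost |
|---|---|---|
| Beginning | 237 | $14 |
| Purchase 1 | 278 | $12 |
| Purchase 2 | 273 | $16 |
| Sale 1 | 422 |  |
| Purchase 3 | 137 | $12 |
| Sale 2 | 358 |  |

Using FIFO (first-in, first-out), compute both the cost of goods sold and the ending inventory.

COGS = $10,894; ending inventory = $1,772

Sale 1 (422) [FIFO — oldest first]: 237 @ $14 + 185 @ $12 = $5,538
Sale 2 (358) [FIFO — oldest first]: 93 @ $12 + 265 @ $16 = $5,356
Total COGS = $5,538 + $5,356 = $10,894
Ending inventory: 8 @ $16 + 137 @ $12 = $1,772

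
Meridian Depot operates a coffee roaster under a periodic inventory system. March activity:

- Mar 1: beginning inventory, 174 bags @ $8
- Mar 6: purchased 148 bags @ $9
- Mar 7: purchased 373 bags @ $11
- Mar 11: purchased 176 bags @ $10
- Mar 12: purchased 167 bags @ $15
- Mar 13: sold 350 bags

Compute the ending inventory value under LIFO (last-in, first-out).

Ending inventory = $6,750

Mar 13, 350 sold [LIFO — newest first]: 167 @ $15 + 176 @ $10 + 7 @ $11 = $4,342
Ending inventory: 174 @ $8 + 148 @ $9 + 366 @ $11 = $6,750
Check: goods available $11,092 = COGS $4,342 + ending $6,750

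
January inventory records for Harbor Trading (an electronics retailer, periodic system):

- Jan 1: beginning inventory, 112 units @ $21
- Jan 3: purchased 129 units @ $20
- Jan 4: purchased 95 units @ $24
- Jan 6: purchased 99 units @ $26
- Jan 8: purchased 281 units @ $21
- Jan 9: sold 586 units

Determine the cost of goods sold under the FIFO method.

COGS = $12,957

Jan 9, 586 sold [FIFO — oldest first]: 112 @ $21 + 129 @ $20 + 95 @ $24 + 99 @ $26 + 151 @ $21 = $12,957
Ending inventory: 130 @ $21 = $2,730
Check: goods available $15,687 = COGS $12,957 + ending $2,730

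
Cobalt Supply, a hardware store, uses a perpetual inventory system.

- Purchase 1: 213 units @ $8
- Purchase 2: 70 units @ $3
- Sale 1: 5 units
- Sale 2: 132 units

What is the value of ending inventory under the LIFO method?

Ending inventory = $1,168

Sale 1 (5) [LIFO — newest first]: 5 @ $3 = $15
Sale 2 (132) [LIFO — newest first]: 65 @ $3 + 67 @ $8 = $731
Total COGS = $15 + $731 = $746
Ending inventory: 146 @ $8 = $1,168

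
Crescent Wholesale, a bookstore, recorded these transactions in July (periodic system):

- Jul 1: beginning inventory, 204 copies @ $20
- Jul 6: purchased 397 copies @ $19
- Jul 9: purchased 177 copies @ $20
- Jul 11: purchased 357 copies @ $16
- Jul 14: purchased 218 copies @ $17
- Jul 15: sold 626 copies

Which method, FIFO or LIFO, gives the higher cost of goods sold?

FIFO

FIFO COGS: 204 @ $20 + 397 @ $19 + 25 @ $20 = $12,123
LIFO COGS: 218 @ $17 + 357 @ $16 + 51 @ $20 = $10,438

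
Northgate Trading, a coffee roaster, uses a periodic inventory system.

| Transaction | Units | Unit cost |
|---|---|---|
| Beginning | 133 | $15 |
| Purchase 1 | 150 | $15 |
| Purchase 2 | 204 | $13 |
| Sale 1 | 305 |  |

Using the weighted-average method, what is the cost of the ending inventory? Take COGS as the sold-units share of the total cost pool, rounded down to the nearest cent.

Sale 1, sell 305: 305/487 × $6,897.00 → $4,319.47
Ending inventory (cost pool remaining) = $2,577.53

Ending inventory = $2,577.53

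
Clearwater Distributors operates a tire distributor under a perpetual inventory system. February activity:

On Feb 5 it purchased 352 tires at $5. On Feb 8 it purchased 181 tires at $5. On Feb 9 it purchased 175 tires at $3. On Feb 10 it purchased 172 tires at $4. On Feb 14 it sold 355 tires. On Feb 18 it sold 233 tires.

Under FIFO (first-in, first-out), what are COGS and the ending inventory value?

COGS = $2,830; ending inventory = $1,048

Feb 14, 355 sold [FIFO — oldest first]: 352 @ $5 + 3 @ $5 = $1,775
Feb 18, 233 sold [FIFO — oldest first]: 178 @ $5 + 55 @ $3 = $1,055
Total COGS = $1,775 + $1,055 = $2,830
Ending inventory: 120 @ $3 + 172 @ $4 = $1,048
Check: goods available $3,878 = COGS $2,830 + ending $1,048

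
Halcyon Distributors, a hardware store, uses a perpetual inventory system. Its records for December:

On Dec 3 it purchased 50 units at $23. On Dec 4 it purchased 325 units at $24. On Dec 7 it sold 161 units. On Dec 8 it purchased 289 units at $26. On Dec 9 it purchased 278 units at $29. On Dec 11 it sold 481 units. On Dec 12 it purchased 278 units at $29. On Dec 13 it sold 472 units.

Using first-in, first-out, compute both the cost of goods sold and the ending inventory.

Dec 7, 161 sold [FIFO — oldest first]: 50 @ $23 + 111 @ $24 = $3,814
Dec 11, 481 sold [FIFO — oldest first]: 214 @ $24 + 267 @ $26 = $12,078
Dec 13, 472 sold [FIFO — oldest first]: 22 @ $26 + 278 @ $29 + 172 @ $29 = $13,622
Total COGS = $3,814 + $12,078 + $13,622 = $29,514
Ending inventory: 106 @ $29 = $3,074
Check: goods available $32,588 = COGS $29,514 + ending $3,074

COGS = $29,514; ending inventory = $3,074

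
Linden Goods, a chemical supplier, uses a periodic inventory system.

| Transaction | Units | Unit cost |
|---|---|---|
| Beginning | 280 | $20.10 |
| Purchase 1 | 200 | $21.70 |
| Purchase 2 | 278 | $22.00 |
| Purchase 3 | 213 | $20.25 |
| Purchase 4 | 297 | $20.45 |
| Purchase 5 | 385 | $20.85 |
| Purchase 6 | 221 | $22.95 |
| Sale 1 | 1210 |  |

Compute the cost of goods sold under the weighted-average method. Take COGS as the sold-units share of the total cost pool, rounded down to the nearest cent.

COGS = $25,549.53

Sale 1, sell 1210: 1210/1874 × $39,570.10 → $25,549.53
Ending inventory (cost pool remaining) = $14,020.57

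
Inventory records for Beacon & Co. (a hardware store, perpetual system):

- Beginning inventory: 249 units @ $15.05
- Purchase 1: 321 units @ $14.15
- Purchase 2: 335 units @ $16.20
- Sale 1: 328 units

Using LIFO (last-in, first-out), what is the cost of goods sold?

Sale 1 (328) [LIFO — newest first]: 328 @ $16.20 = $5,313.60
Ending inventory: 249 @ $15.05 + 321 @ $14.15 + 7 @ $16.20 = $8,403.00

COGS = $5,313.60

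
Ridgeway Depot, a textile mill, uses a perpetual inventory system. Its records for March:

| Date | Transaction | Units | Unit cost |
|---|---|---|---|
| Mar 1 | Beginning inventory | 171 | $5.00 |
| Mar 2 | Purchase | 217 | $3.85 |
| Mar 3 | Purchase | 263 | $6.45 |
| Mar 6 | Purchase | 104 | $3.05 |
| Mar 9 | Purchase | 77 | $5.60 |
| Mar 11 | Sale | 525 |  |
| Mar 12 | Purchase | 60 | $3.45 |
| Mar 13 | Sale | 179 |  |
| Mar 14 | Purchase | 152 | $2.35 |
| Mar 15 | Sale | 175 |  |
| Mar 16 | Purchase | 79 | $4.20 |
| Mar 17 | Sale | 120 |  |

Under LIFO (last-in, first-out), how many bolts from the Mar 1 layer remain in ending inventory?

Mar 11, 525 sold [LIFO — newest first]: 77 @ $5.60 + 104 @ $3.05 + 263 @ $6.45 + 81 @ $3.85 = $2,756.60
Mar 13, 179 sold [LIFO — newest first]: 60 @ $3.45 + 119 @ $3.85 = $665.15
Mar 15, 175 sold [LIFO — newest first]: 152 @ $2.35 + 17 @ $3.85 + 6 @ $5.00 = $452.65
Mar 17, 120 sold [LIFO — newest first]: 79 @ $4.20 + 41 @ $5.00 = $536.80
Total COGS = $2,756.60 + $665.15 + $452.65 + $536.80 = $4,411.20
Ending inventory: 124 @ $5.00 = $620.00
Check: goods available $5,031.20 = COGS $4,411.20 + ending $620.00

124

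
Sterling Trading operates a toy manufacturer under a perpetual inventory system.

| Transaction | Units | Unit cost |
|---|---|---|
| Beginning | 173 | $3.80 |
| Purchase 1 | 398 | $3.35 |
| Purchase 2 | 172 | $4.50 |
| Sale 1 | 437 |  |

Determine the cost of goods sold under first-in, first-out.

COGS = $1,541.80

Sale 1 (437) [FIFO — oldest first]: 173 @ $3.80 + 264 @ $3.35 = $1,541.80
Ending inventory: 134 @ $3.35 + 172 @ $4.50 = $1,222.90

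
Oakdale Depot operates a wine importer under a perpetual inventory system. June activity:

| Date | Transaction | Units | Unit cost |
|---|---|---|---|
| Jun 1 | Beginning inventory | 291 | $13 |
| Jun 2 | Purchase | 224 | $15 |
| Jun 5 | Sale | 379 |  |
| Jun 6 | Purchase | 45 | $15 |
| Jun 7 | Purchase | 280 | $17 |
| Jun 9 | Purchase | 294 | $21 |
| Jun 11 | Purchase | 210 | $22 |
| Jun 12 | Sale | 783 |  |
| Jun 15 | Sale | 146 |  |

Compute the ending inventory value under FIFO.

Jun 5, 379 sold [FIFO — oldest first]: 291 @ $13 + 88 @ $15 = $5,103
Jun 12, 783 sold [FIFO — oldest first]: 136 @ $15 + 45 @ $15 + 280 @ $17 + 294 @ $21 + 28 @ $22 = $14,265
Jun 15, 146 sold [FIFO — oldest first]: 146 @ $22 = $3,212
Total COGS = $5,103 + $14,265 + $3,212 = $22,580
Ending inventory: 36 @ $22 = $792
Check: goods available $23,372 = COGS $22,580 + ending $792

Ending inventory = $792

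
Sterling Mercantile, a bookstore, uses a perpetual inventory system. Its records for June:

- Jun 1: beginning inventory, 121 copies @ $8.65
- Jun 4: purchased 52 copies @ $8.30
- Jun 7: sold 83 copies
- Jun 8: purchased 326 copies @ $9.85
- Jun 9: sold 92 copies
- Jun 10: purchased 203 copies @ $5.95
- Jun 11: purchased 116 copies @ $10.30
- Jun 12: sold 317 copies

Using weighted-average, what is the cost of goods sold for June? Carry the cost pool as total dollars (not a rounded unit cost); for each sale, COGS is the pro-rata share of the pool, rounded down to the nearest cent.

After Jun 1: 121 on hand, pool $1,046.65 (≈ $8.6500 each)
After Jun 4: 173 on hand, pool $1,478.25 (≈ $8.5448 each)
Jun 7, sell 83: 83/173 × $1,478.25 → $709.21
After Jun 8: 416 on hand, pool $3,980.14 (≈ $9.5676 each)
Jun 9, sell 92: 92/416 × $3,980.14 → $880.22
After Jun 10: 527 on hand, pool $4,307.77 (≈ $8.1741 each)
After Jun 11: 643 on hand, pool $5,502.57 (≈ $8.5577 each)
Jun 12, sell 317: 317/643 × $5,502.57 → $2,712.77
Total COGS = $709.21 + $880.22 + $2,712.77 = $4,302.20
Ending inventory (cost pool remaining) = $2,789.80
Check: goods available $7,092.00 = COGS $4,302.20 + ending $2,789.80

COGS = $4,302.20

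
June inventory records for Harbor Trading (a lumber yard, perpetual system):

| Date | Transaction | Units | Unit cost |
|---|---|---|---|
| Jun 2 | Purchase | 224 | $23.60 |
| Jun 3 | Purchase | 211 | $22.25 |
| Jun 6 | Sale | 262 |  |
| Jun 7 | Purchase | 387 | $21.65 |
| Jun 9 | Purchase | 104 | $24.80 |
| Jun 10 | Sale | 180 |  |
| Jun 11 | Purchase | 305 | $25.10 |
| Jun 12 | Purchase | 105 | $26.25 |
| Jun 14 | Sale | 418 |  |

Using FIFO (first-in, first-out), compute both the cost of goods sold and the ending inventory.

COGS = $19,302.10; ending inventory = $12,048.55

Jun 6, 262 sold [FIFO — oldest first]: 224 @ $23.60 + 38 @ $22.25 = $6,131.90
Jun 10, 180 sold [FIFO — oldest first]: 173 @ $22.25 + 7 @ $21.65 = $4,000.80
Jun 14, 418 sold [FIFO — oldest first]: 380 @ $21.65 + 38 @ $24.80 = $9,169.40
Total COGS = $6,131.90 + $4,000.80 + $9,169.40 = $19,302.10
Ending inventory: 66 @ $24.80 + 305 @ $25.10 + 105 @ $26.25 = $12,048.55
Check: goods available $31,350.65 = COGS $19,302.10 + ending $12,048.55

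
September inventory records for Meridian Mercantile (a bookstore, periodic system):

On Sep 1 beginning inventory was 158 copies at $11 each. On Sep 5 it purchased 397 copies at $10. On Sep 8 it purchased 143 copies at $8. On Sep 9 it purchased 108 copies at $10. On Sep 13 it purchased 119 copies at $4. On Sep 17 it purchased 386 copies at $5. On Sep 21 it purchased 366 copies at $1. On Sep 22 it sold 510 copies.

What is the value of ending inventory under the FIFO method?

Ending inventory = $5,446

Sep 22, 510 sold [FIFO — oldest first]: 158 @ $11 + 352 @ $10 = $5,258
Ending inventory: 45 @ $10 + 143 @ $8 + 108 @ $10 + 119 @ $4 + 386 @ $5 + 366 @ $1 = $5,446
Check: goods available $10,704 = COGS $5,258 + ending $5,446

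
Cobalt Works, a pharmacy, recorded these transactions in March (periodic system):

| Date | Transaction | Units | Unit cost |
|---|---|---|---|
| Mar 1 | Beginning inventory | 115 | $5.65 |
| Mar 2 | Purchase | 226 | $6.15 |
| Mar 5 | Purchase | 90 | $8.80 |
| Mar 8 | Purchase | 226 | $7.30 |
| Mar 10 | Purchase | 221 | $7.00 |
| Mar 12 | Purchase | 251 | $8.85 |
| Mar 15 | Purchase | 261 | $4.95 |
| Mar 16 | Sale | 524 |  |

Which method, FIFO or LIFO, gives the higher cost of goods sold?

LIFO

FIFO COGS: 115 @ $5.65 + 226 @ $6.15 + 90 @ $8.80 + 93 @ $7.30 = $3,510.55
LIFO COGS: 261 @ $4.95 + 251 @ $8.85 + 12 @ $7.00 = $3,597.30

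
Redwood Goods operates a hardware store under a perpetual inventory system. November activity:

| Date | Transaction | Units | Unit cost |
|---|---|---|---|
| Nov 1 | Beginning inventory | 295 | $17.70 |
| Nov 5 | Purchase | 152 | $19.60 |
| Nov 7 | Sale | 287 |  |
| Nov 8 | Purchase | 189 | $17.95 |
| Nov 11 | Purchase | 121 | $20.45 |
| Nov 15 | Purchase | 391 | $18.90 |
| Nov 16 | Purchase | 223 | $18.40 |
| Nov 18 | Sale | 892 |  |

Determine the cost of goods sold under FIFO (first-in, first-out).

Nov 7, 287 sold [FIFO — oldest first]: 287 @ $17.70 = $5,079.90
Nov 18, 892 sold [FIFO — oldest first]: 8 @ $17.70 + 152 @ $19.60 + 189 @ $17.95 + 121 @ $20.45 + 391 @ $18.90 + 31 @ $18.40 = $16,948.10
Total COGS = $5,079.90 + $16,948.10 = $22,028.00
Ending inventory: 192 @ $18.40 = $3,532.80
Check: goods available $25,560.80 = COGS $22,028.00 + ending $3,532.80

COGS = $22,028.00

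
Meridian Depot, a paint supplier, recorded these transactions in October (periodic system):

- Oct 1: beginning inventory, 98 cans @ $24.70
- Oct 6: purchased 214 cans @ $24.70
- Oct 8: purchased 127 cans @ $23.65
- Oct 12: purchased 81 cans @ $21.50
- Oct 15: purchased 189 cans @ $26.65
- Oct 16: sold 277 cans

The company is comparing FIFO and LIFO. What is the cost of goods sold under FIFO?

FIFO COGS: 98 @ $24.70 + 179 @ $24.70 = $6,841.90
LIFO COGS: 189 @ $26.65 + 81 @ $21.50 + 7 @ $23.65 = $6,943.90

COGS = $6,841.90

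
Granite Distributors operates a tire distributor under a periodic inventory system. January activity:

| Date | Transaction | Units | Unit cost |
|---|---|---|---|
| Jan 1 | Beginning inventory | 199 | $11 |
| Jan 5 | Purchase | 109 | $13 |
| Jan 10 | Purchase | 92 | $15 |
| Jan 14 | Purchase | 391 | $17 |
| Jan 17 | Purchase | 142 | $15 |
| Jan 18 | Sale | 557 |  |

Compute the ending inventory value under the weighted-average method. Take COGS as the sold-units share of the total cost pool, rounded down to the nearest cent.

Ending inventory = $5,546.51

Jan 18, sell 557: 557/933 × $13,763.00 → $8,216.49
Ending inventory (cost pool remaining) = $5,546.51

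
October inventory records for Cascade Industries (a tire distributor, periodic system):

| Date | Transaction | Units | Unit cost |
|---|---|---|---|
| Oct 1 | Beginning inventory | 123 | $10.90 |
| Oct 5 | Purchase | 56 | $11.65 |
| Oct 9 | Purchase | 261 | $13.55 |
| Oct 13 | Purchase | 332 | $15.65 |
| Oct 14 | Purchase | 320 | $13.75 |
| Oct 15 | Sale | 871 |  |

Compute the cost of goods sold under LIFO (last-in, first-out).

Oct 15, 871 sold [LIFO — newest first]: 320 @ $13.75 + 332 @ $15.65 + 219 @ $13.55 = $12,563.25
Ending inventory: 123 @ $10.90 + 56 @ $11.65 + 42 @ $13.55 = $2,562.20
Check: goods available $15,125.45 = COGS $12,563.25 + ending $2,562.20

COGS = $12,563.25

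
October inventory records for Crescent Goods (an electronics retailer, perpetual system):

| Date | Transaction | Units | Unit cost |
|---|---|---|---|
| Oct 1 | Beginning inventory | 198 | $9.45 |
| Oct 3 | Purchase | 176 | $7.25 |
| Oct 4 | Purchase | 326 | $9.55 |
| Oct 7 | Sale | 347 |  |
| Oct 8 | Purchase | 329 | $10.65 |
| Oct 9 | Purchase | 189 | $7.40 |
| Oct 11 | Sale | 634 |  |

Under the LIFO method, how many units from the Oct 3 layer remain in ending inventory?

39

Oct 7, 347 sold [LIFO — newest first]: 326 @ $9.55 + 21 @ $7.25 = $3,265.55
Oct 11, 634 sold [LIFO — newest first]: 189 @ $7.40 + 329 @ $10.65 + 116 @ $7.25 = $5,743.45
Total COGS = $3,265.55 + $5,743.45 = $9,009.00
Ending inventory: 198 @ $9.45 + 39 @ $7.25 = $2,153.85
Check: goods available $11,162.85 = COGS $9,009.00 + ending $2,153.85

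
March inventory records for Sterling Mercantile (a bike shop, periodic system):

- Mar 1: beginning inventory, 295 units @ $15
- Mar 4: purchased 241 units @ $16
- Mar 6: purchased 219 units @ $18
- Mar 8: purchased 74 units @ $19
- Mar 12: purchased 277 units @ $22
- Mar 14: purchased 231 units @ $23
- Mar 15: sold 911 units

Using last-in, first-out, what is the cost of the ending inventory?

Mar 15, 911 sold [LIFO — newest first]: 231 @ $23 + 277 @ $22 + 74 @ $19 + 219 @ $18 + 110 @ $16 = $18,515
Ending inventory: 295 @ $15 + 131 @ $16 = $6,521

Ending inventory = $6,521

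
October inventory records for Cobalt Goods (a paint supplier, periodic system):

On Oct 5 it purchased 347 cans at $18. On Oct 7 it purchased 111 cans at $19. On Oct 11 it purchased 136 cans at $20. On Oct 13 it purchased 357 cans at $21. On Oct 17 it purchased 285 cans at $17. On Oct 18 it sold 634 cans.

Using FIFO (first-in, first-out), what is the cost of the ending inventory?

Ending inventory = $11,502

Oct 18, 634 sold [FIFO — oldest first]: 347 @ $18 + 111 @ $19 + 136 @ $20 + 40 @ $21 = $11,915
Ending inventory: 317 @ $21 + 285 @ $17 = $11,502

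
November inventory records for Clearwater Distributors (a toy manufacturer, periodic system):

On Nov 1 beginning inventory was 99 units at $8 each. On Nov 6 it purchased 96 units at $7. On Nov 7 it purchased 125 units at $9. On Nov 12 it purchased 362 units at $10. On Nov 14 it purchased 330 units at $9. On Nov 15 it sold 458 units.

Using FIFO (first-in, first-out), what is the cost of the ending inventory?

Nov 15, 458 sold [FIFO — oldest first]: 99 @ $8 + 96 @ $7 + 125 @ $9 + 138 @ $10 = $3,969
Ending inventory: 224 @ $10 + 330 @ $9 = $5,210
Check: goods available $9,179 = COGS $3,969 + ending $5,210

Ending inventory = $5,210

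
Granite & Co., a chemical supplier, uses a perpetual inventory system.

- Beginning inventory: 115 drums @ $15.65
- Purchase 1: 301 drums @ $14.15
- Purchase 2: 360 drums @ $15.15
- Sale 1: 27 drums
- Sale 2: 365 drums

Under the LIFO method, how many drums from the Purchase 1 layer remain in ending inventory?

269

Sale 1 (27) [LIFO — newest first]: 27 @ $15.15 = $409.05
Sale 2 (365) [LIFO — newest first]: 333 @ $15.15 + 32 @ $14.15 = $5,497.75
Total COGS = $409.05 + $5,497.75 = $5,906.80
Ending inventory: 115 @ $15.65 + 269 @ $14.15 = $5,606.10
Check: goods available $11,512.90 = COGS $5,906.80 + ending $5,606.10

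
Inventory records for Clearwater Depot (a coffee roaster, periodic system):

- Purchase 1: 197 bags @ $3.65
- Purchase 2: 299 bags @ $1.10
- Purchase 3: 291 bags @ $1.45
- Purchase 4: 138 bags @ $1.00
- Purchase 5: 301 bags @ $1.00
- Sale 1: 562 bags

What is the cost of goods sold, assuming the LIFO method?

COGS = $617.35

Sale 1 (562) [LIFO — newest first]: 301 @ $1.00 + 138 @ $1.00 + 123 @ $1.45 = $617.35
Ending inventory: 197 @ $3.65 + 299 @ $1.10 + 168 @ $1.45 = $1,291.55
Check: goods available $1,908.90 = COGS $617.35 + ending $1,291.55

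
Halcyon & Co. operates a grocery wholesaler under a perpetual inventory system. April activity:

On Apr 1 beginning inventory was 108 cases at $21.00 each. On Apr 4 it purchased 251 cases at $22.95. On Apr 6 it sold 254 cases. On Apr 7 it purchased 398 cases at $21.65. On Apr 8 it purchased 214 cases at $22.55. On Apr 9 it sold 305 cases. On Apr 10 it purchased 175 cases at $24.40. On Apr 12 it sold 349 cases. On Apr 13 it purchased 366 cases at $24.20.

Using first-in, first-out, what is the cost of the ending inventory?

Ending inventory = $14,547.85

Apr 6, 254 sold [FIFO — oldest first]: 108 @ $21.00 + 146 @ $22.95 = $5,618.70
Apr 9, 305 sold [FIFO — oldest first]: 105 @ $22.95 + 200 @ $21.65 = $6,739.75
Apr 12, 349 sold [FIFO — oldest first]: 198 @ $21.65 + 151 @ $22.55 = $7,691.75
Total COGS = $5,618.70 + $6,739.75 + $7,691.75 = $20,050.20
Ending inventory: 63 @ $22.55 + 175 @ $24.40 + 366 @ $24.20 = $14,547.85
Check: goods available $34,598.05 = COGS $20,050.20 + ending $14,547.85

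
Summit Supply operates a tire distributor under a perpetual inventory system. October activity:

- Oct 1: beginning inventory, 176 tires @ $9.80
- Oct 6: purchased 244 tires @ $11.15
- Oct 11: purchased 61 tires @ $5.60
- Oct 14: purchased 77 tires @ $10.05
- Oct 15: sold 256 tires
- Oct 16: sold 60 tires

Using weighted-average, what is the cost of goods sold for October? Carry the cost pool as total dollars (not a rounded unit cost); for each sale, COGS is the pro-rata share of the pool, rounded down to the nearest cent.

COGS = $3,149.15

After Oct 1: 176 on hand, pool $1,724.80 (≈ $9.8000 each)
After Oct 6: 420 on hand, pool $4,445.40 (≈ $10.5843 each)
After Oct 11: 481 on hand, pool $4,787.00 (≈ $9.9522 each)
After Oct 14: 558 on hand, pool $5,560.85 (≈ $9.9657 each)
Oct 15, sell 256: 256/558 × $5,560.85 → $2,551.21
Oct 16, sell 60: 60/302 × $3,009.64 → $597.94
Total COGS = $2,551.21 + $597.94 = $3,149.15
Ending inventory (cost pool remaining) = $2,411.70
Check: goods available $5,560.85 = COGS $3,149.15 + ending $2,411.70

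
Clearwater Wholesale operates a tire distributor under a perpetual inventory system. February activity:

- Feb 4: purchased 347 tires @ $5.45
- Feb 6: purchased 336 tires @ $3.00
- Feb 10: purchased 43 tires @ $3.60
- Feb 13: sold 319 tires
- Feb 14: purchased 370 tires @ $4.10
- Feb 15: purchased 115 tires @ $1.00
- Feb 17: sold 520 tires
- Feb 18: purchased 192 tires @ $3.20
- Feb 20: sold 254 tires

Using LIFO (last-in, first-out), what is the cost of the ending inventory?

Ending inventory = $1,689.50

Feb 13, 319 sold [LIFO — newest first]: 43 @ $3.60 + 276 @ $3.00 = $982.80
Feb 17, 520 sold [LIFO — newest first]: 115 @ $1.00 + 370 @ $4.10 + 35 @ $3.00 = $1,737.00
Feb 20, 254 sold [LIFO — newest first]: 192 @ $3.20 + 25 @ $3.00 + 37 @ $5.45 = $891.05
Total COGS = $982.80 + $1,737.00 + $891.05 = $3,610.85
Ending inventory: 310 @ $5.45 = $1,689.50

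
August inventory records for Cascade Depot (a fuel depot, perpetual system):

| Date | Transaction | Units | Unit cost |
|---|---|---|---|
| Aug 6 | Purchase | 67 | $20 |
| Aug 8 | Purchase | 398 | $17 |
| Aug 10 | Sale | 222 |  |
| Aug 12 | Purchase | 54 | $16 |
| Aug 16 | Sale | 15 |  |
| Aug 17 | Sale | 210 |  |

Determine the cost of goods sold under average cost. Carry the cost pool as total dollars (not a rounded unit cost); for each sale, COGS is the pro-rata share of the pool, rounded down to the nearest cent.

After Aug 6: 67 on hand, pool $1,340.00 (≈ $20.0000 each)
After Aug 8: 465 on hand, pool $8,106.00 (≈ $17.4323 each)
Aug 10, sell 222: 222/465 × $8,106.00 → $3,869.96
After Aug 12: 297 on hand, pool $5,100.04 (≈ $17.1719 each)
Aug 16, sell 15: 15/297 × $5,100.04 → $257.57
Aug 17, sell 210: 210/282 × $4,842.47 → $3,606.09
Total COGS = $3,869.96 + $257.57 + $3,606.09 = $7,733.62
Ending inventory (cost pool remaining) = $1,236.38

COGS = $7,733.62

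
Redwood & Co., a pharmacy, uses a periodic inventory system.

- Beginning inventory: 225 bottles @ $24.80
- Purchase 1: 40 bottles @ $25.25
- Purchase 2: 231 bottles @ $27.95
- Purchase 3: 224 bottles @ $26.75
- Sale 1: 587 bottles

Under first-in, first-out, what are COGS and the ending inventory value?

Sale 1 (587) [FIFO — oldest first]: 225 @ $24.80 + 40 @ $25.25 + 231 @ $27.95 + 91 @ $26.75 = $15,480.70
Ending inventory: 133 @ $26.75 = $3,557.75

COGS = $15,480.70; ending inventory = $3,557.75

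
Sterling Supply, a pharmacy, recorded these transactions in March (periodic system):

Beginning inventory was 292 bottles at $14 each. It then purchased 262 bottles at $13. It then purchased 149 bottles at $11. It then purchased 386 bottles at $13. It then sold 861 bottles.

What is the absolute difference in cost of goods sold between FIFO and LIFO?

FIFO COGS: 292 @ $14 + 262 @ $13 + 149 @ $11 + 158 @ $13 = $11,187
LIFO COGS: 386 @ $13 + 149 @ $11 + 262 @ $13 + 64 @ $14 = $10,959
Difference = |$11,187 − $10,959| = $228

$228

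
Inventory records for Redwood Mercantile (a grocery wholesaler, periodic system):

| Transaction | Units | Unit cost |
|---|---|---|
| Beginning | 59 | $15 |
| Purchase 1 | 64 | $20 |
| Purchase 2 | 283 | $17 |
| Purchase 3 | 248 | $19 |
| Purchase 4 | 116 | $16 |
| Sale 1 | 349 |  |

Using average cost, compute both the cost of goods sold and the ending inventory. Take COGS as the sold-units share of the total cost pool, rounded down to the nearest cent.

Sale 1, sell 349: 349/770 × $13,544.00 → $6,138.77
Ending inventory (cost pool remaining) = $7,405.23
Check: goods available $13,544.00 = COGS $6,138.77 + ending $7,405.23

COGS = $6,138.77; ending inventory = $7,405.23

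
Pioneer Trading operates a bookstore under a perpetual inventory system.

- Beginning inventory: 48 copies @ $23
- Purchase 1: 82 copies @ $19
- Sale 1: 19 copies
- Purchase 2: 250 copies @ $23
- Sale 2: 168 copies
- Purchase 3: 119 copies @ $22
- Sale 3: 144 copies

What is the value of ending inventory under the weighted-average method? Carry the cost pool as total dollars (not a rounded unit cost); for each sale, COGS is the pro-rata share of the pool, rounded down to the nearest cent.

After Beginning: 48 on hand, pool $1,104.00 (≈ $23.0000 each)
After Purchase 1: 130 on hand, pool $2,662.00 (≈ $20.4769 each)
Sale 1, sell 19: 19/130 × $2,662.00 → $389.06
After Purchase 2: 361 on hand, pool $8,022.94 (≈ $22.2242 each)
Sale 2, sell 168: 168/361 × $8,022.94 → $3,733.66
After Purchase 3: 312 on hand, pool $6,907.28 (≈ $22.1387 each)
Sale 3, sell 144: 144/312 × $6,907.28 → $3,187.97
Total COGS = $389.06 + $3,733.66 + $3,187.97 = $7,310.69
Ending inventory (cost pool remaining) = $3,719.31

Ending inventory = $3,719.31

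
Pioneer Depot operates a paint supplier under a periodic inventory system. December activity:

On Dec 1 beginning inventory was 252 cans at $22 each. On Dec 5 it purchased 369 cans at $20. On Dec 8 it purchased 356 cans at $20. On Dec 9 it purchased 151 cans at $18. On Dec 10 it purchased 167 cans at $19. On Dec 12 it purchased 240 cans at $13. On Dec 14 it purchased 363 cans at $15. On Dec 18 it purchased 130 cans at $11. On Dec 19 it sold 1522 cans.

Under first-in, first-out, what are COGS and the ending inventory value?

Dec 19, 1522 sold [FIFO — oldest first]: 252 @ $22 + 369 @ $20 + 356 @ $20 + 151 @ $18 + 167 @ $19 + 227 @ $13 = $28,886
Ending inventory: 13 @ $13 + 363 @ $15 + 130 @ $11 = $7,044
Check: goods available $35,930 = COGS $28,886 + ending $7,044

COGS = $28,886; ending inventory = $7,044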